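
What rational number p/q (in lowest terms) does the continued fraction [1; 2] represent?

3/2

a_0 = 1: 1/1
a_1 = 2: 3/2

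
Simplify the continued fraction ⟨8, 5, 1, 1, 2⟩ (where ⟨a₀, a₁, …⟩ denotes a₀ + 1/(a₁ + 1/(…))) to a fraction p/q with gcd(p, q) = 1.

a_0 = 8: 8/1
a_1 = 5: 41/5
a_2 = 1: 49/6
a_3 = 1: 90/11
a_4 = 2: 229/28

229/28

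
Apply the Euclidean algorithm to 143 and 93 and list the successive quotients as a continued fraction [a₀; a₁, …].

Apply division with remainder until the remainder is 0:
143 = 1·93 + 50, so a_0 = 1
93 = 1·50 + 43, so a_1 = 1
50 = 1·43 + 7, so a_2 = 1
43 = 6·7 + 1, so a_3 = 6
7 = 7·1 + 0, so a_4 = 7

[1; 1, 1, 6, 7]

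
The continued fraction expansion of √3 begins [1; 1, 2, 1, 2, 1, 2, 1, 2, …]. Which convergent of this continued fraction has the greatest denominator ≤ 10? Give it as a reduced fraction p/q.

7/4

List convergents until the denominator exceeds the bound:
a_0 = 1: 1/1  (≤ bound)
a_1 = 1: 2/1  (≤ bound)
a_2 = 2: 5/3  (≤ bound)
a_3 = 1: 7/4  (≤ bound)
a_4 = 2: 19/11  (> 10, stop)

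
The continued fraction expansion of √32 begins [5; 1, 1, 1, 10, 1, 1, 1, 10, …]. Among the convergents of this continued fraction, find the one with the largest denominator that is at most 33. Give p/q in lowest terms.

181/32

a_0 = 5: 5/1  (≤ bound)
a_1 = 1: 6/1  (≤ bound)
a_2 = 1: 11/2  (≤ bound)
a_3 = 1: 17/3  (≤ bound)
a_4 = 10: 181/32  (≤ bound)
a_5 = 1: 198/35  (> 33, stop)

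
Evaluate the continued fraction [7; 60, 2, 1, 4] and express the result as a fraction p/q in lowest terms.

5929/845

a_0 = 7: 7/1
a_1 = 60: 421/60
a_2 = 2: 849/121
a_3 = 1: 1270/181
a_4 = 4: 5929/845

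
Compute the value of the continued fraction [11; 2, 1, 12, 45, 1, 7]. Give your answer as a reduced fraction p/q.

Work from the innermost term outward:
Start with 7.
1 + 1/(7/1) = 1 + 1/7 = 8/7
45 + 1/(8/7) = 45 + 7/8 = 367/8
12 + 1/(367/8) = 12 + 8/367 = 4412/367
1 + 1/(4412/367) = 1 + 367/4412 = 4779/4412
2 + 1/(4779/4412) = 2 + 4412/4779 = 13970/4779
11 + 1/(13970/4779) = 11 + 4779/13970 = 158449/13970

158449/13970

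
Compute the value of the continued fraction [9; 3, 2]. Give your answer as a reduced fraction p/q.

a_0 = 9: 9/1
a_1 = 3: 28/3
a_2 = 2: 65/7

65/7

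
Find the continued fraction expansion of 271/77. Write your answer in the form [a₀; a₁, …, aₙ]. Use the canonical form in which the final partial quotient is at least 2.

[3; 1, 1, 12, 3]

271 = 3·77 + 40, so a_0 = 3
77 = 1·40 + 37, so a_1 = 1
40 = 1·37 + 3, so a_2 = 1
37 = 12·3 + 1, so a_3 = 12
3 = 3·1 + 0, so a_4 = 3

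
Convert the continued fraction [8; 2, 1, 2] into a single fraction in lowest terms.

67/8

a_0 = 8: 8/1
a_1 = 2: 17/2
a_2 = 1: 25/3
a_3 = 2: 67/8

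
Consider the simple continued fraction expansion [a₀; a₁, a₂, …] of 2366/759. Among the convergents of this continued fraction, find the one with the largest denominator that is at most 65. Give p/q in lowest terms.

a_0 = 3: 3/1  (≤ bound)
a_1 = 8: 25/8  (≤ bound)
a_2 = 1: 28/9  (≤ bound)
a_3 = 1: 53/17  (≤ bound)
a_4 = 8: 452/145  (> 65, stop)

53/17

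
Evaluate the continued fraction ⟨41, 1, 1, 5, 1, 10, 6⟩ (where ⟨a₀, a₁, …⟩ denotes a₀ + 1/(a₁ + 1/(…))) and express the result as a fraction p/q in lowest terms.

Start with 6.
10 + 1/(6/1) = 10 + 1/6 = 61/6
1 + 1/(61/6) = 1 + 6/61 = 67/61
5 + 1/(67/61) = 5 + 61/67 = 396/67
1 + 1/(396/67) = 1 + 67/396 = 463/396
1 + 1/(463/396) = 1 + 396/463 = 859/463
41 + 1/(859/463) = 41 + 463/859 = 35682/859

35682/859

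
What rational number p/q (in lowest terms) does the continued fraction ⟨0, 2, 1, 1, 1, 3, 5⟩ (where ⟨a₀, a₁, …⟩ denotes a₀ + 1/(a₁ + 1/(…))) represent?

58/153

a_0 = 0: 0/1
a_1 = 2: 1/2
a_2 = 1: 1/3
a_3 = 1: 2/5
a_4 = 1: 3/8
a_5 = 3: 11/29
a_6 = 5: 58/153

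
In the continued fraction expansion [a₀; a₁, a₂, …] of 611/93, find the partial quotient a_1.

611 ÷ 93 → quotient 6, remainder 53
93 ÷ 53 → quotient 1, remainder 40

1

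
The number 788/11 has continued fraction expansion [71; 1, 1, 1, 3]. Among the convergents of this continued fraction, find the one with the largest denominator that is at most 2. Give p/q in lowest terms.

143/2

a_0 = 71: 71/1  (≤ bound)
a_1 = 1: 72/1  (≤ bound)
a_2 = 1: 143/2  (≤ bound)
a_3 = 1: 215/3  (> 2, stop)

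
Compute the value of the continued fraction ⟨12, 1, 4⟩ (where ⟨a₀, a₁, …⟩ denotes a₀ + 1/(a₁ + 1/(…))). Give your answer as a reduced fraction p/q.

64/5

a_0 = 12: 12/1
a_1 = 1: 13/1
a_2 = 4: 64/5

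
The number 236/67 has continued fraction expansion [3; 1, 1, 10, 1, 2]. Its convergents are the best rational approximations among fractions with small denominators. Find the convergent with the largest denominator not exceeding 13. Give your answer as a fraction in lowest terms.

a_0 = 3: 3/1  (≤ bound)
a_1 = 1: 4/1  (≤ bound)
a_2 = 1: 7/2  (≤ bound)
a_3 = 10: 74/21  (> 13, stop)

7/2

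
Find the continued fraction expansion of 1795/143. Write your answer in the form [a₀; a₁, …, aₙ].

1795 ÷ 143 → quotient 12, remainder 79
143 ÷ 79 → quotient 1, remainder 64
79 ÷ 64 → quotient 1, remainder 15
64 ÷ 15 → quotient 4, remainder 4
15 ÷ 4 → quotient 3, remainder 3
4 ÷ 3 → quotient 1, remainder 1
3 ÷ 1 → quotient 3, remainder 0

[12; 1, 1, 4, 3, 1, 3]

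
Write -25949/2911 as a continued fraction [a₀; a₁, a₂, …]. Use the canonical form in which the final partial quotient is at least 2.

[-9; 11, 1, 1, 1, 4, 4, 4]

Repeatedly divide and take the remainder:
-25949 = -9·2911 + 250, so a_0 = -9
2911 = 11·250 + 161, so a_1 = 11
250 = 1·161 + 89, so a_2 = 1
161 = 1·89 + 72, so a_3 = 1
89 = 1·72 + 17, so a_4 = 1
72 = 4·17 + 4, so a_5 = 4
17 = 4·4 + 1, so a_6 = 4
4 = 4·1 + 0, so a_7 = 4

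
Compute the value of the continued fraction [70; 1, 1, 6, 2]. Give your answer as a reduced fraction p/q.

Build up convergents one term at a time:
a_0 = 70: 70/1
a_1 = 1: 71/1
a_2 = 1: 141/2
a_3 = 6: 917/13
a_4 = 2: 1975/28

1975/28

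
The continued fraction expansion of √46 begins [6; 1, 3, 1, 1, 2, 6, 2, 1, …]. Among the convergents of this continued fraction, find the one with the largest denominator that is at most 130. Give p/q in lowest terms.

a_0 = 6: 6/1  (≤ bound)
a_1 = 1: 7/1  (≤ bound)
a_2 = 3: 27/4  (≤ bound)
a_3 = 1: 34/5  (≤ bound)
a_4 = 1: 61/9  (≤ bound)
a_5 = 2: 156/23  (≤ bound)
a_6 = 6: 997/147  (> 130, stop)

156/23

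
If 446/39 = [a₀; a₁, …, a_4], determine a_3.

2

Apply division with remainder until the remainder is 0:
⌊446/39⌋ = 11, remainder 17
⌊39/17⌋ = 2, remainder 5
⌊17/5⌋ = 3, remainder 2
⌊5/2⌋ = 2, remainder 1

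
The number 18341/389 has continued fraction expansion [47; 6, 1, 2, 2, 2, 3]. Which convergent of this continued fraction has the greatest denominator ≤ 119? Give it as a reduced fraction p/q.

a_0 = 47: 47/1  (≤ bound)
a_1 = 6: 283/6  (≤ bound)
a_2 = 1: 330/7  (≤ bound)
a_3 = 2: 943/20  (≤ bound)
a_4 = 2: 2216/47  (≤ bound)
a_5 = 2: 5375/114  (≤ bound)
a_6 = 3: 18341/389  (> 119, stop)

5375/114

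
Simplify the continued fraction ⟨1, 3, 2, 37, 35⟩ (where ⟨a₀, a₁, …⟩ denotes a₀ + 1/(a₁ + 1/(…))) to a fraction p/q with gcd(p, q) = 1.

11804/9177

a_0 = 1: 1/1
a_1 = 3: 4/3
a_2 = 2: 9/7
a_3 = 37: 337/262
a_4 = 35: 11804/9177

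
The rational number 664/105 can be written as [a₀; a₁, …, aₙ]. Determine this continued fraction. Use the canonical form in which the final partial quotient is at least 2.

664 ÷ 105 → quotient 6, remainder 34
105 ÷ 34 → quotient 3, remainder 3
34 ÷ 3 → quotient 11, remainder 1
3 ÷ 1 → quotient 3, remainder 0

[6; 3, 11, 3]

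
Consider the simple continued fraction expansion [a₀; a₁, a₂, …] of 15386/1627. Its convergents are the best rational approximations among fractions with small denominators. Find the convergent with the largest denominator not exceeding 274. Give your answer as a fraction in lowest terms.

1201/127

a_0 = 9: 9/1  (≤ bound)
a_1 = 2: 19/2  (≤ bound)
a_2 = 5: 104/11  (≤ bound)
a_3 = 3: 331/35  (≤ bound)
a_4 = 1: 435/46  (≤ bound)
a_5 = 2: 1201/127  (≤ bound)
a_6 = 2: 2837/300  (> 274, stop)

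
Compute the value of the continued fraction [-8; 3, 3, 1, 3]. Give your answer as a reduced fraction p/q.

-377/49

a_0 = -8: -8/1
a_1 = 3: -23/3
a_2 = 3: -77/10
a_3 = 1: -100/13
a_4 = 3: -377/49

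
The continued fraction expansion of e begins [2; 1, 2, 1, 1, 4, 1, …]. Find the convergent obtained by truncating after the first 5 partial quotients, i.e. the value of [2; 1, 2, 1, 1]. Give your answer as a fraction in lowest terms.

a_0 = 2: 2/1
a_1 = 1: 3/1
a_2 = 2: 8/3
a_3 = 1: 11/4
a_4 = 1: 19/7

19/7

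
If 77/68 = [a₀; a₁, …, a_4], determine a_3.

77 ÷ 68 → quotient 1, remainder 9
68 ÷ 9 → quotient 7, remainder 5
9 ÷ 5 → quotient 1, remainder 4
5 ÷ 4 → quotient 1, remainder 1

1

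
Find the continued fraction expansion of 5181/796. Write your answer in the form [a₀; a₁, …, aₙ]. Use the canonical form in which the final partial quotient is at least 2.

[6; 1, 1, 27, 1, 13]

Run the Euclidean algorithm, recording each quotient:
⌊5181/796⌋ = 6, remainder 405
⌊796/405⌋ = 1, remainder 391
⌊405/391⌋ = 1, remainder 14
⌊391/14⌋ = 27, remainder 13
⌊14/13⌋ = 1, remainder 1
⌊13/1⌋ = 13, remainder 0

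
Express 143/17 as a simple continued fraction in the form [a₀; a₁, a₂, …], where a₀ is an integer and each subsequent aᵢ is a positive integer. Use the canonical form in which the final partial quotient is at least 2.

[8; 2, 2, 3]

143 = 8·17 + 7, so a_0 = 8
17 = 2·7 + 3, so a_1 = 2
7 = 2·3 + 1, so a_2 = 2
3 = 3·1 + 0, so a_3 = 3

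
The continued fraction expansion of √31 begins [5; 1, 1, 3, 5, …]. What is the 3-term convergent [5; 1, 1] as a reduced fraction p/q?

11/2

Work from the innermost term outward:
Start with 1.
1 + 1/(1/1) = 1 + 1/1 = 2/1
5 + 1/(2/1) = 5 + 1/2 = 11/2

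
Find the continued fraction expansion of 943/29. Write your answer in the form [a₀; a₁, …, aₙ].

[32; 1, 1, 14]

943 = 32·29 + 15, so a_0 = 32
29 = 1·15 + 14, so a_1 = 1
15 = 1·14 + 1, so a_2 = 1
14 = 14·1 + 0, so a_3 = 14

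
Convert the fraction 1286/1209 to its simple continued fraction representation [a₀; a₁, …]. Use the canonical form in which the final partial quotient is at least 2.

1286 = 1·1209 + 77, so a_0 = 1
1209 = 15·77 + 54, so a_1 = 15
77 = 1·54 + 23, so a_2 = 1
54 = 2·23 + 8, so a_3 = 2
23 = 2·8 + 7, so a_4 = 2
8 = 1·7 + 1, so a_5 = 1
7 = 7·1 + 0, so a_6 = 7

[1; 15, 1, 2, 2, 1, 7]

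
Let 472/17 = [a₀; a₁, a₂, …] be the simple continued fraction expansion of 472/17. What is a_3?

4

Repeatedly divide and take the remainder:
⌊472/17⌋ = 27, remainder 13
⌊17/13⌋ = 1, remainder 4
⌊13/4⌋ = 3, remainder 1
⌊4/1⌋ = 4, remainder 0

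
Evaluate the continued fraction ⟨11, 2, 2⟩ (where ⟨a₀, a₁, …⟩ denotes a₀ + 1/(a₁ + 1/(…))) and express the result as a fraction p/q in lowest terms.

Start with 2.
2 + 1/(2/1) = 2 + 1/2 = 5/2
11 + 1/(5/2) = 11 + 2/5 = 57/5

57/5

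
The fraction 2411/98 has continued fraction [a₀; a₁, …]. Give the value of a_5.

19

2411 ÷ 98 → quotient 24, remainder 59
98 ÷ 59 → quotient 1, remainder 39
59 ÷ 39 → quotient 1, remainder 20
39 ÷ 20 → quotient 1, remainder 19
20 ÷ 19 → quotient 1, remainder 1
19 ÷ 1 → quotient 19, remainder 0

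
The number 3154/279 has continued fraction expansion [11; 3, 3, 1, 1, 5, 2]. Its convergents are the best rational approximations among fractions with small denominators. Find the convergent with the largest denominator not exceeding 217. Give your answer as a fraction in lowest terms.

1447/128

a_0 = 11: 11/1  (≤ bound)
a_1 = 3: 34/3  (≤ bound)
a_2 = 3: 113/10  (≤ bound)
a_3 = 1: 147/13  (≤ bound)
a_4 = 1: 260/23  (≤ bound)
a_5 = 5: 1447/128  (≤ bound)
a_6 = 2: 3154/279  (> 217, stop)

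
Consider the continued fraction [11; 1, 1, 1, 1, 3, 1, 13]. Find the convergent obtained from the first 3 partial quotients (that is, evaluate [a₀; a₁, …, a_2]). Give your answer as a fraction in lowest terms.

23/2

Start with 1.
1 + 1/(1/1) = 1 + 1/1 = 2/1
11 + 1/(2/1) = 11 + 1/2 = 23/2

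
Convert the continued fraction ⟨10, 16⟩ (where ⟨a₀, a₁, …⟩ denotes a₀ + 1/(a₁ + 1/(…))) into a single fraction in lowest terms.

Use the convergent recurrence hₖ = aₖ·hₖ₋₁ + hₖ₋₂ (and likewise for the denominators kₖ):
a_0 = 10: 10/1
a_1 = 16: 161/16

161/16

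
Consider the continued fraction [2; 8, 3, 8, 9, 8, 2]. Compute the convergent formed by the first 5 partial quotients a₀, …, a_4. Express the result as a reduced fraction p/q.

4022/1897

Work from the innermost term outward:
Start with 9.
8 + 1/(9/1) = 8 + 1/9 = 73/9
3 + 1/(73/9) = 3 + 9/73 = 228/73
8 + 1/(228/73) = 8 + 73/228 = 1897/228
2 + 1/(1897/228) = 2 + 228/1897 = 4022/1897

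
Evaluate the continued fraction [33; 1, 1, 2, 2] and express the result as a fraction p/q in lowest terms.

Start with 2.
2 + 1/(2/1) = 2 + 1/2 = 5/2
1 + 1/(5/2) = 1 + 2/5 = 7/5
1 + 1/(7/5) = 1 + 5/7 = 12/7
33 + 1/(12/7) = 33 + 7/12 = 403/12

403/12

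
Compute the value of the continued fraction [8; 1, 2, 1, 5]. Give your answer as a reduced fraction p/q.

Use the convergent recurrence hₖ = aₖ·hₖ₋₁ + hₖ₋₂ (and likewise for the denominators kₖ):
a_0 = 8: 8/1
a_1 = 1: 9/1
a_2 = 2: 26/3
a_3 = 1: 35/4
a_4 = 5: 201/23

201/23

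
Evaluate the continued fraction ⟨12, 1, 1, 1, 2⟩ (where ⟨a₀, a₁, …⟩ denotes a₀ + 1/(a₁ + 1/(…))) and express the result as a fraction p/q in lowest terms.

Work from the innermost term outward:
Start with 2.
1 + 1/(2/1) = 1 + 1/2 = 3/2
1 + 1/(3/2) = 1 + 2/3 = 5/3
1 + 1/(5/3) = 1 + 3/5 = 8/5
12 + 1/(8/5) = 12 + 5/8 = 101/8

101/8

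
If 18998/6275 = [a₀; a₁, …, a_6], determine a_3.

1

⌊18998/6275⌋ = 3, remainder 173
⌊6275/173⌋ = 36, remainder 47
⌊173/47⌋ = 3, remainder 32
⌊47/32⌋ = 1, remainder 15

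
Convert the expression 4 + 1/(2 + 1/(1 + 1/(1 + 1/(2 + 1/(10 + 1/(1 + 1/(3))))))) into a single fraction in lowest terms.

Start with 3.
1 + 1/(3/1) = 1 + 1/3 = 4/3
10 + 1/(4/3) = 10 + 3/4 = 43/4
2 + 1/(43/4) = 2 + 4/43 = 90/43
1 + 1/(90/43) = 1 + 43/90 = 133/90
1 + 1/(133/90) = 1 + 90/133 = 223/133
2 + 1/(223/133) = 2 + 133/223 = 579/223
4 + 1/(579/223) = 4 + 223/579 = 2539/579

2539/579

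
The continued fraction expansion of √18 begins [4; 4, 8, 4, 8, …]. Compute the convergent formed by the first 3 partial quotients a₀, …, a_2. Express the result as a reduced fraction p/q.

Compute successive convergents:
a_0 = 4: 4/1
a_1 = 4: 17/4
a_2 = 8: 140/33

140/33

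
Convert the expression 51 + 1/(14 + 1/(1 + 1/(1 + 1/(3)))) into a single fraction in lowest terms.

Build up convergents one term at a time:
a_0 = 51: 51/1
a_1 = 14: 715/14
a_2 = 1: 766/15
a_3 = 1: 1481/29
a_4 = 3: 5209/102

5209/102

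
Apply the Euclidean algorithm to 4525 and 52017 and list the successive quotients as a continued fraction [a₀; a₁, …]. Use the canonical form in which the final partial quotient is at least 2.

[0; 11, 2, 54, 1, 2, 6, 2]

⌊4525/52017⌋ = 0, remainder 4525
⌊52017/4525⌋ = 11, remainder 2242
⌊4525/2242⌋ = 2, remainder 41
⌊2242/41⌋ = 54, remainder 28
⌊41/28⌋ = 1, remainder 13
⌊28/13⌋ = 2, remainder 2
⌊13/2⌋ = 6, remainder 1
⌊2/1⌋ = 2, remainder 0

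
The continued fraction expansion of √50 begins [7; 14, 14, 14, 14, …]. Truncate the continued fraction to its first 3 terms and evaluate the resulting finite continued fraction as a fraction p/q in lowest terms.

1393/197

Starting at the tail and folding back:
Start with 14.
14 + 1/(14/1) = 14 + 1/14 = 197/14
7 + 1/(197/14) = 7 + 14/197 = 1393/197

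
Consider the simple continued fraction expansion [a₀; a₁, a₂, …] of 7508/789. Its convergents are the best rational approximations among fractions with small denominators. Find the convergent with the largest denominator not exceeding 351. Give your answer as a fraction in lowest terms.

2103/221

a_0 = 9: 9/1  (≤ bound)
a_1 = 1: 10/1  (≤ bound)
a_2 = 1: 19/2  (≤ bound)
a_3 = 15: 295/31  (≤ bound)
a_4 = 3: 904/95  (≤ bound)
a_5 = 1: 1199/126  (≤ bound)
a_6 = 1: 2103/221  (≤ bound)
a_7 = 3: 7508/789  (> 351, stop)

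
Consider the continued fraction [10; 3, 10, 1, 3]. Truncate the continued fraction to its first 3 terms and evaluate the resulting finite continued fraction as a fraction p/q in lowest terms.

320/31

a_0 = 10: 10/1
a_1 = 3: 31/3
a_2 = 10: 320/31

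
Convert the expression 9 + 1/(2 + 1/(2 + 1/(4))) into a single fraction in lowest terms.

207/22

Work from the innermost term outward:
Start with 4.
2 + 1/(4/1) = 2 + 1/4 = 9/4
2 + 1/(9/4) = 2 + 4/9 = 22/9
9 + 1/(22/9) = 9 + 9/22 = 207/22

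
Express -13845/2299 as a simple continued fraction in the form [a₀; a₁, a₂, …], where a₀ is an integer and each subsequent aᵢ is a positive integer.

-13845 = -7·2299 + 2248, so a_0 = -7
2299 = 1·2248 + 51, so a_1 = 1
2248 = 44·51 + 4, so a_2 = 44
51 = 12·4 + 3, so a_3 = 12
4 = 1·3 + 1, so a_4 = 1
3 = 3·1 + 0, so a_5 = 3

[-7; 1, 44, 12, 1, 3]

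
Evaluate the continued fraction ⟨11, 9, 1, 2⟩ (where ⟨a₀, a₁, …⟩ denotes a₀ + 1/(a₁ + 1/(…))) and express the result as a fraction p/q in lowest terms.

Start with 2.
1 + 1/(2/1) = 1 + 1/2 = 3/2
9 + 1/(3/2) = 9 + 2/3 = 29/3
11 + 1/(29/3) = 11 + 3/29 = 322/29

322/29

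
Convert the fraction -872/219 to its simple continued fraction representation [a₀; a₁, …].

[-4; 54, 1, 3]

Apply division with remainder until the remainder is 0:
⌊-872/219⌋ = -4, remainder 4
⌊219/4⌋ = 54, remainder 3
⌊4/3⌋ = 1, remainder 1
⌊3/1⌋ = 3, remainder 0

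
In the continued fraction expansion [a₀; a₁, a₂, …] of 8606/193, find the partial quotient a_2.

1

Apply division with remainder until the remainder is 0:
8606 ÷ 193 → quotient 44, remainder 114
193 ÷ 114 → quotient 1, remainder 79
114 ÷ 79 → quotient 1, remainder 35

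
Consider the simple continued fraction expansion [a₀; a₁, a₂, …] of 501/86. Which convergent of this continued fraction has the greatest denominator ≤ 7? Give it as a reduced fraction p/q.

a_0 = 5: 5/1  (≤ bound)
a_1 = 1: 6/1  (≤ bound)
a_2 = 4: 29/5  (≤ bound)
a_3 = 1: 35/6  (≤ bound)
a_4 = 2: 99/17  (> 7, stop)

35/6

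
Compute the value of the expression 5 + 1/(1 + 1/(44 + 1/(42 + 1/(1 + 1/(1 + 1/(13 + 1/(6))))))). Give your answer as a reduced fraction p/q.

1876721/313949

Start with 6.
13 + 1/(6/1) = 13 + 1/6 = 79/6
1 + 1/(79/6) = 1 + 6/79 = 85/79
1 + 1/(85/79) = 1 + 79/85 = 164/85
42 + 1/(164/85) = 42 + 85/164 = 6973/164
44 + 1/(6973/164) = 44 + 164/6973 = 306976/6973
1 + 1/(306976/6973) = 1 + 6973/306976 = 313949/306976
5 + 1/(313949/306976) = 5 + 306976/313949 = 1876721/313949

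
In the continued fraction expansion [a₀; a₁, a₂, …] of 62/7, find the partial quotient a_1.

62 ÷ 7 → quotient 8, remainder 6
7 ÷ 6 → quotient 1, remainder 1

1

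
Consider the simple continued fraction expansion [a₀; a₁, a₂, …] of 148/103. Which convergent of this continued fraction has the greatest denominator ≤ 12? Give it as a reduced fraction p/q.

List convergents until the denominator exceeds the bound:
a_0 = 1: 1/1  (≤ bound)
a_1 = 2: 3/2  (≤ bound)
a_2 = 3: 10/7  (≤ bound)
a_3 = 2: 23/16  (> 12, stop)

10/7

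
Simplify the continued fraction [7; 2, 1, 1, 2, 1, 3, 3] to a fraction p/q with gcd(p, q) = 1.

Start with 3.
3 + 1/(3/1) = 3 + 1/3 = 10/3
1 + 1/(10/3) = 1 + 3/10 = 13/10
2 + 1/(13/10) = 2 + 10/13 = 36/13
1 + 1/(36/13) = 1 + 13/36 = 49/36
1 + 1/(49/36) = 1 + 36/49 = 85/49
2 + 1/(85/49) = 2 + 49/85 = 219/85
7 + 1/(219/85) = 7 + 85/219 = 1618/219

1618/219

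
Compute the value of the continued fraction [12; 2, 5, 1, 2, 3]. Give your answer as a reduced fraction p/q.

Start with 3.
2 + 1/(3/1) = 2 + 1/3 = 7/3
1 + 1/(7/3) = 1 + 3/7 = 10/7
5 + 1/(10/7) = 5 + 7/10 = 57/10
2 + 1/(57/10) = 2 + 10/57 = 124/57
12 + 1/(124/57) = 12 + 57/124 = 1545/124

1545/124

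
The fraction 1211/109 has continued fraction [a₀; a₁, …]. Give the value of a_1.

9

Run the Euclidean algorithm, recording each quotient:
⌊1211/109⌋ = 11, remainder 12
⌊109/12⌋ = 9, remainder 1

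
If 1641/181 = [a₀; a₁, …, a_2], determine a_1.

1641 ÷ 181 → quotient 9, remainder 12
181 ÷ 12 → quotient 15, remainder 1

15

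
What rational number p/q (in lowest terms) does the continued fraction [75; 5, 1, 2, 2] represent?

a_0 = 75: 75/1
a_1 = 5: 376/5
a_2 = 1: 451/6
a_3 = 2: 1278/17
a_4 = 2: 3007/40

3007/40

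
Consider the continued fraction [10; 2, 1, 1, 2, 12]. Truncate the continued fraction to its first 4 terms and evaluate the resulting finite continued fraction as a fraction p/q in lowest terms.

52/5

Use the convergent recurrence hₖ = aₖ·hₖ₋₁ + hₖ₋₂ (and likewise for the denominators kₖ):
a_0 = 10: 10/1
a_1 = 2: 21/2
a_2 = 1: 31/3
a_3 = 1: 52/5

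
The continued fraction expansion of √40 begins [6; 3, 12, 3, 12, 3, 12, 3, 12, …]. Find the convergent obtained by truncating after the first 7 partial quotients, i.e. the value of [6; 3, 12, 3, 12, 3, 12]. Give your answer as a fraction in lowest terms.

337434/53353

Starting at the tail and folding back:
Start with 12.
3 + 1/(12/1) = 3 + 1/12 = 37/12
12 + 1/(37/12) = 12 + 12/37 = 456/37
3 + 1/(456/37) = 3 + 37/456 = 1405/456
12 + 1/(1405/456) = 12 + 456/1405 = 17316/1405
3 + 1/(17316/1405) = 3 + 1405/17316 = 53353/17316
6 + 1/(53353/17316) = 6 + 17316/53353 = 337434/53353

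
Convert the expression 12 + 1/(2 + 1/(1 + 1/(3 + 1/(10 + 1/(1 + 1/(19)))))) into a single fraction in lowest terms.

30524/2469

Build up convergents one term at a time:
a_0 = 12: 12/1
a_1 = 2: 25/2
a_2 = 1: 37/3
a_3 = 3: 136/11
a_4 = 10: 1397/113
a_5 = 1: 1533/124
a_6 = 19: 30524/2469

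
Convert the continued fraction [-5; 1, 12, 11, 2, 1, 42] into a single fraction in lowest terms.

a_0 = -5: -5/1
a_1 = 1: -4/1
a_2 = 12: -53/13
a_3 = 11: -587/144
a_4 = 2: -1227/301
a_5 = 1: -1814/445
a_6 = 42: -77415/18991

-77415/18991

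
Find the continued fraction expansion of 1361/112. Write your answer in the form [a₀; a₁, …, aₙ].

[12; 6, 1, 1, 2, 3]

Repeatedly divide and take the remainder:
1361 ÷ 112 → quotient 12, remainder 17
112 ÷ 17 → quotient 6, remainder 10
17 ÷ 10 → quotient 1, remainder 7
10 ÷ 7 → quotient 1, remainder 3
7 ÷ 3 → quotient 2, remainder 1
3 ÷ 1 → quotient 3, remainder 0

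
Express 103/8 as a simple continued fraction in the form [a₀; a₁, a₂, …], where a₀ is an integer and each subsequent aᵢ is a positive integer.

Apply division with remainder until the remainder is 0:
103 = 12·8 + 7, so a_0 = 12
8 = 1·7 + 1, so a_1 = 1
7 = 7·1 + 0, so a_2 = 7

[12; 1, 7]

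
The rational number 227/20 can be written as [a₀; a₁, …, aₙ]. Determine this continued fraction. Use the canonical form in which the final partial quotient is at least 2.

Apply division with remainder until the remainder is 0:
227 = 11·20 + 7, so a_0 = 11
20 = 2·7 + 6, so a_1 = 2
7 = 1·6 + 1, so a_2 = 1
6 = 6·1 + 0, so a_3 = 6

[11; 2, 1, 6]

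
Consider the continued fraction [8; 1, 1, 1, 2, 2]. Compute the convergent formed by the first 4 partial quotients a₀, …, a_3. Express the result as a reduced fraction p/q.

Compute successive convergents:
a_0 = 8: 8/1
a_1 = 1: 9/1
a_2 = 1: 17/2
a_3 = 1: 26/3

26/3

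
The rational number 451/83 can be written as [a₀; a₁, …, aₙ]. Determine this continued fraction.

[5; 2, 3, 3, 1, 2]

Run the Euclidean algorithm, recording each quotient:
⌊451/83⌋ = 5, remainder 36
⌊83/36⌋ = 2, remainder 11
⌊36/11⌋ = 3, remainder 3
⌊11/3⌋ = 3, remainder 2
⌊3/2⌋ = 1, remainder 1
⌊2/1⌋ = 2, remainder 0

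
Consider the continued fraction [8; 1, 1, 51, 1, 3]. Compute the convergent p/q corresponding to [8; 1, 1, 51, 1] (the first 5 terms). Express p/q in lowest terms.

a_0 = 8: 8/1
a_1 = 1: 9/1
a_2 = 1: 17/2
a_3 = 51: 876/103
a_4 = 1: 893/105

893/105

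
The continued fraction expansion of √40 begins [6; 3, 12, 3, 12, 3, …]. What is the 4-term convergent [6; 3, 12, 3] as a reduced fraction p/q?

Start with 3.
12 + 1/(3/1) = 12 + 1/3 = 37/3
3 + 1/(37/3) = 3 + 3/37 = 114/37
6 + 1/(114/37) = 6 + 37/114 = 721/114

721/114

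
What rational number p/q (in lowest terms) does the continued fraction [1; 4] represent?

Starting at the tail and folding back:
Start with 4.
1 + 1/(4/1) = 1 + 1/4 = 5/4

5/4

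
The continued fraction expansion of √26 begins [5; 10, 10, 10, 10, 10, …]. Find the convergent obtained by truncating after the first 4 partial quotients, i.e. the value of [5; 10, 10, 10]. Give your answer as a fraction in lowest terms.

Start with 10.
10 + 1/(10/1) = 10 + 1/10 = 101/10
10 + 1/(101/10) = 10 + 10/101 = 1020/101
5 + 1/(1020/101) = 5 + 101/1020 = 5201/1020

5201/1020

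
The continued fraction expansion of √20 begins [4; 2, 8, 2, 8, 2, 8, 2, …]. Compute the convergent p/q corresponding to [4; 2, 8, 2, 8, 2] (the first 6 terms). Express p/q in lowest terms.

Start with 2.
8 + 1/(2/1) = 8 + 1/2 = 17/2
2 + 1/(17/2) = 2 + 2/17 = 36/17
8 + 1/(36/17) = 8 + 17/36 = 305/36
2 + 1/(305/36) = 2 + 36/305 = 646/305
4 + 1/(646/305) = 4 + 305/646 = 2889/646

2889/646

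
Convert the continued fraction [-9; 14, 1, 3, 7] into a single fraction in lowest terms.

-3823/428

Start with 7.
3 + 1/(7/1) = 3 + 1/7 = 22/7
1 + 1/(22/7) = 1 + 7/22 = 29/22
14 + 1/(29/22) = 14 + 22/29 = 428/29
-9 + 1/(428/29) = -9 + 29/428 = -3823/428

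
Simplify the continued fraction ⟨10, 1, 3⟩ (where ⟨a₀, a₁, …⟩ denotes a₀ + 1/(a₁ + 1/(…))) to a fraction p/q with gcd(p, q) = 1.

43/4

a_0 = 10: 10/1
a_1 = 1: 11/1
a_2 = 3: 43/4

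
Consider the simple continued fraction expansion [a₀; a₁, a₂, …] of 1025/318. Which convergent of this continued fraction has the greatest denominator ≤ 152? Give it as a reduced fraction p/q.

332/103

List convergents until the denominator exceeds the bound:
a_0 = 3: 3/1  (≤ bound)
a_1 = 4: 13/4  (≤ bound)
a_2 = 2: 29/9  (≤ bound)
a_3 = 11: 332/103  (≤ bound)
a_4 = 3: 1025/318  (> 152, stop)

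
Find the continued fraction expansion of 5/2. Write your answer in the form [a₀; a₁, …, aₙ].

5 ÷ 2 → quotient 2, remainder 1
2 ÷ 1 → quotient 2, remainder 0

[2; 2]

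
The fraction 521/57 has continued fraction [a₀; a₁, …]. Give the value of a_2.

521 = 9·57 + 8, so a_0 = 9
57 = 7·8 + 1, so a_1 = 7
8 = 8·1 + 0, so a_2 = 8

8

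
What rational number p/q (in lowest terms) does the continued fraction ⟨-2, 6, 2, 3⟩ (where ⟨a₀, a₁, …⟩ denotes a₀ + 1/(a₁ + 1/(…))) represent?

-83/45

Start with 3.
2 + 1/(3/1) = 2 + 1/3 = 7/3
6 + 1/(7/3) = 6 + 3/7 = 45/7
-2 + 1/(45/7) = -2 + 7/45 = -83/45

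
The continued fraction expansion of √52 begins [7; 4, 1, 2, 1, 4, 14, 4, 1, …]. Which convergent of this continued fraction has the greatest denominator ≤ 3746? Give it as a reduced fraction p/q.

9223/1279

a_0 = 7: 7/1  (≤ bound)
a_1 = 4: 29/4  (≤ bound)
a_2 = 1: 36/5  (≤ bound)
a_3 = 2: 101/14  (≤ bound)
a_4 = 1: 137/19  (≤ bound)
a_5 = 4: 649/90  (≤ bound)
a_6 = 14: 9223/1279  (≤ bound)
a_7 = 4: 37541/5206  (> 3746, stop)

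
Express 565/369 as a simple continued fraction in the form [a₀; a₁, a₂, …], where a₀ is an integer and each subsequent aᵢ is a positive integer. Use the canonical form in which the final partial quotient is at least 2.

565 = 1·369 + 196, so a_0 = 1
369 = 1·196 + 173, so a_1 = 1
196 = 1·173 + 23, so a_2 = 1
173 = 7·23 + 12, so a_3 = 7
23 = 1·12 + 11, so a_4 = 1
12 = 1·11 + 1, so a_5 = 1
11 = 11·1 + 0, so a_6 = 11

[1; 1, 1, 7, 1, 1, 11]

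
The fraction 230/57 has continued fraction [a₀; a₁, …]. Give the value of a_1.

28

Repeatedly divide and take the remainder:
230 = 4·57 + 2, so a_0 = 4
57 = 28·2 + 1, so a_1 = 28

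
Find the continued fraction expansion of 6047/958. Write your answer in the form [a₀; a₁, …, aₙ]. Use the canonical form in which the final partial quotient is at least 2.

⌊6047/958⌋ = 6, remainder 299
⌊958/299⌋ = 3, remainder 61
⌊299/61⌋ = 4, remainder 55
⌊61/55⌋ = 1, remainder 6
⌊55/6⌋ = 9, remainder 1
⌊6/1⌋ = 6, remainder 0

[6; 3, 4, 1, 9, 6]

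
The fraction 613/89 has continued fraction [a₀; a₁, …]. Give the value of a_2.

7

613 ÷ 89 → quotient 6, remainder 79
89 ÷ 79 → quotient 1, remainder 10
79 ÷ 10 → quotient 7, remainder 9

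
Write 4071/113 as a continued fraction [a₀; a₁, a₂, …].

4071 ÷ 113 → quotient 36, remainder 3
113 ÷ 3 → quotient 37, remainder 2
3 ÷ 2 → quotient 1, remainder 1
2 ÷ 1 → quotient 2, remainder 0

[36; 37, 1, 2]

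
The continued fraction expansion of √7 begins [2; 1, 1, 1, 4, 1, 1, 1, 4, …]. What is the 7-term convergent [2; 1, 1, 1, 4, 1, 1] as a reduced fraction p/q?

82/31

Compute successive convergents:
a_0 = 2: 2/1
a_1 = 1: 3/1
a_2 = 1: 5/2
a_3 = 1: 8/3
a_4 = 4: 37/14
a_5 = 1: 45/17
a_6 = 1: 82/31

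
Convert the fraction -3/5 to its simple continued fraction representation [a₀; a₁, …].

[-1; 2, 2]

-3 ÷ 5 → quotient -1, remainder 2
5 ÷ 2 → quotient 2, remainder 1
2 ÷ 1 → quotient 2, remainder 0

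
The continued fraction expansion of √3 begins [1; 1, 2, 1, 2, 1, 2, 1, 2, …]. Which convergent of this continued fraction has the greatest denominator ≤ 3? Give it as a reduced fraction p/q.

5/3

a_0 = 1: 1/1  (≤ bound)
a_1 = 1: 2/1  (≤ bound)
a_2 = 2: 5/3  (≤ bound)
a_3 = 1: 7/4  (> 3, stop)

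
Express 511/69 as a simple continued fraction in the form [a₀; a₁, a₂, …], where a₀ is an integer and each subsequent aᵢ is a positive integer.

511 = 7·69 + 28, so a_0 = 7
69 = 2·28 + 13, so a_1 = 2
28 = 2·13 + 2, so a_2 = 2
13 = 6·2 + 1, so a_3 = 6
2 = 2·1 + 0, so a_4 = 2

[7; 2, 2, 6, 2]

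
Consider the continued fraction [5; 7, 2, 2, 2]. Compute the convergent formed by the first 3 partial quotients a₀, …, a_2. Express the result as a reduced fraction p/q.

Start with 2.
7 + 1/(2/1) = 7 + 1/2 = 15/2
5 + 1/(15/2) = 5 + 2/15 = 77/15

77/15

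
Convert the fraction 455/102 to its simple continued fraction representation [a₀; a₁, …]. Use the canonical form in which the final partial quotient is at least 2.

Run the Euclidean algorithm, recording each quotient:
455 ÷ 102 → quotient 4, remainder 47
102 ÷ 47 → quotient 2, remainder 8
47 ÷ 8 → quotient 5, remainder 7
8 ÷ 7 → quotient 1, remainder 1
7 ÷ 1 → quotient 7, remainder 0

[4; 2, 5, 1, 7]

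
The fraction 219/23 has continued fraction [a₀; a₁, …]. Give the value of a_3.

11

219 = 9·23 + 12, so a_0 = 9
23 = 1·12 + 11, so a_1 = 1
12 = 1·11 + 1, so a_2 = 1
11 = 11·1 + 0, so a_3 = 11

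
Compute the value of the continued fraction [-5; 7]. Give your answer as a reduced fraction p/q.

Use the convergent recurrence hₖ = aₖ·hₖ₋₁ + hₖ₋₂ (and likewise for the denominators kₖ):
a_0 = -5: -5/1
a_1 = 7: -34/7

-34/7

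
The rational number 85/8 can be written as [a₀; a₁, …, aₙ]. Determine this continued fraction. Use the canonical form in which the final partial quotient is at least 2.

Apply division with remainder until the remainder is 0:
⌊85/8⌋ = 10, remainder 5
⌊8/5⌋ = 1, remainder 3
⌊5/3⌋ = 1, remainder 2
⌊3/2⌋ = 1, remainder 1
⌊2/1⌋ = 2, remainder 0

[10; 1, 1, 1, 2]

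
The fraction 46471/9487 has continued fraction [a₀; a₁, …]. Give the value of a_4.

5

⌊46471/9487⌋ = 4, remainder 8523
⌊9487/8523⌋ = 1, remainder 964
⌊8523/964⌋ = 8, remainder 811
⌊964/811⌋ = 1, remainder 153
⌊811/153⌋ = 5, remainder 46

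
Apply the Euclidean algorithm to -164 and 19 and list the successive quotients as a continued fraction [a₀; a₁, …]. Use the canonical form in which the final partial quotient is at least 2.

[-9; 2, 1, 2, 2]

⌊-164/19⌋ = -9, remainder 7
⌊19/7⌋ = 2, remainder 5
⌊7/5⌋ = 1, remainder 2
⌊5/2⌋ = 2, remainder 1
⌊2/1⌋ = 2, remainder 0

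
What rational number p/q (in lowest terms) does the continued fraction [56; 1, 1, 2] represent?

Collapse the nested fraction from the inside out:
Start with 2.
1 + 1/(2/1) = 1 + 1/2 = 3/2
1 + 1/(3/2) = 1 + 2/3 = 5/3
56 + 1/(5/3) = 56 + 3/5 = 283/5

283/5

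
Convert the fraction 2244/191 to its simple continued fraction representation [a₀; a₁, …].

[11; 1, 2, 1, 47]

Repeatedly divide and take the remainder:
2244 ÷ 191 → quotient 11, remainder 143
191 ÷ 143 → quotient 1, remainder 48
143 ÷ 48 → quotient 2, remainder 47
48 ÷ 47 → quotient 1, remainder 1
47 ÷ 1 → quotient 47, remainder 0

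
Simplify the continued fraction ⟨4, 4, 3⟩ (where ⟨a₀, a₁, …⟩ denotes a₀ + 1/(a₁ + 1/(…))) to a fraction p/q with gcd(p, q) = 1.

55/13

Start with 3.
4 + 1/(3/1) = 4 + 1/3 = 13/3
4 + 1/(13/3) = 4 + 3/13 = 55/13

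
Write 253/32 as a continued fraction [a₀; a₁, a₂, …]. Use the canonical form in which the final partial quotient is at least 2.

[7; 1, 9, 1, 2]

⌊253/32⌋ = 7, remainder 29
⌊32/29⌋ = 1, remainder 3
⌊29/3⌋ = 9, remainder 2
⌊3/2⌋ = 1, remainder 1
⌊2/1⌋ = 2, remainder 0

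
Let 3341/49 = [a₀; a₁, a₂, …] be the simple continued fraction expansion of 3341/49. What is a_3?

4

Repeatedly divide and take the remainder:
⌊3341/49⌋ = 68, remainder 9
⌊49/9⌋ = 5, remainder 4
⌊9/4⌋ = 2, remainder 1
⌊4/1⌋ = 4, remainder 0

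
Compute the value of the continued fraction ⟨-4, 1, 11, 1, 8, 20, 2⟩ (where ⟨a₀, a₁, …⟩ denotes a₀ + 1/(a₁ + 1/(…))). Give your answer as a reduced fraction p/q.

Starting at the tail and folding back:
Start with 2.
20 + 1/(2/1) = 20 + 1/2 = 41/2
8 + 1/(41/2) = 8 + 2/41 = 330/41
1 + 1/(330/41) = 1 + 41/330 = 371/330
11 + 1/(371/330) = 11 + 330/371 = 4411/371
1 + 1/(4411/371) = 1 + 371/4411 = 4782/4411
-4 + 1/(4782/4411) = -4 + 4411/4782 = -14717/4782

-14717/4782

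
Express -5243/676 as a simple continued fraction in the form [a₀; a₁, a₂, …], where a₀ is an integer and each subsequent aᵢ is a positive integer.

Apply division with remainder until the remainder is 0:
-5243 = -8·676 + 165, so a_0 = -8
676 = 4·165 + 16, so a_1 = 4
165 = 10·16 + 5, so a_2 = 10
16 = 3·5 + 1, so a_3 = 3
5 = 5·1 + 0, so a_4 = 5

[-8; 4, 10, 3, 5]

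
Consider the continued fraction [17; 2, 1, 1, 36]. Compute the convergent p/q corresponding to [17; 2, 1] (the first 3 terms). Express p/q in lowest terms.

52/3

Collapse the nested fraction from the inside out:
Start with 1.
2 + 1/(1/1) = 2 + 1/1 = 3/1
17 + 1/(3/1) = 17 + 1/3 = 52/3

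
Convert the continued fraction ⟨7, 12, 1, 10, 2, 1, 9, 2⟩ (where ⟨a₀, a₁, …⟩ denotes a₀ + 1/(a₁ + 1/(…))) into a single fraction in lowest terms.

Start with 2.
9 + 1/(2/1) = 9 + 1/2 = 19/2
1 + 1/(19/2) = 1 + 2/19 = 21/19
2 + 1/(21/19) = 2 + 19/21 = 61/21
10 + 1/(61/21) = 10 + 21/61 = 631/61
1 + 1/(631/61) = 1 + 61/631 = 692/631
12 + 1/(692/631) = 12 + 631/692 = 8935/692
7 + 1/(8935/692) = 7 + 692/8935 = 63237/8935

63237/8935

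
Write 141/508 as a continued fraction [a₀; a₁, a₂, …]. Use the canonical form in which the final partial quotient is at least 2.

⌊141/508⌋ = 0, remainder 141
⌊508/141⌋ = 3, remainder 85
⌊141/85⌋ = 1, remainder 56
⌊85/56⌋ = 1, remainder 29
⌊56/29⌋ = 1, remainder 27
⌊29/27⌋ = 1, remainder 2
⌊27/2⌋ = 13, remainder 1
⌊2/1⌋ = 2, remainder 0

[0; 3, 1, 1, 1, 1, 13, 2]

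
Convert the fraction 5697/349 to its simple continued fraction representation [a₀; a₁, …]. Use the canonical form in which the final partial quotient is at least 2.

[16; 3, 11, 3, 3]

⌊5697/349⌋ = 16, remainder 113
⌊349/113⌋ = 3, remainder 10
⌊113/10⌋ = 11, remainder 3
⌊10/3⌋ = 3, remainder 1
⌊3/1⌋ = 3, remainder 0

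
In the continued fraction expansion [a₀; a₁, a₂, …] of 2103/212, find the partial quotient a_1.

1

2103 = 9·212 + 195, so a_0 = 9
212 = 1·195 + 17, so a_1 = 1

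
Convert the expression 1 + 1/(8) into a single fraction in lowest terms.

a_0 = 1: 1/1
a_1 = 8: 9/8

9/8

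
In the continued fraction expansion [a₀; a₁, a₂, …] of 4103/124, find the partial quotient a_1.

11

Run the Euclidean algorithm, recording each quotient:
⌊4103/124⌋ = 33, remainder 11
⌊124/11⌋ = 11, remainder 3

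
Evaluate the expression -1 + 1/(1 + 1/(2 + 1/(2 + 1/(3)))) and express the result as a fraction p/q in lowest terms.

-7/24

Use the convergent recurrence hₖ = aₖ·hₖ₋₁ + hₖ₋₂ (and likewise for the denominators kₖ):
a_0 = -1: -1/1
a_1 = 1: 0/1
a_2 = 2: -1/3
a_3 = 2: -2/7
a_4 = 3: -7/24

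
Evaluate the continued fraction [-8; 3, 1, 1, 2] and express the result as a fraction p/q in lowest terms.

Start with 2.
1 + 1/(2/1) = 1 + 1/2 = 3/2
1 + 1/(3/2) = 1 + 2/3 = 5/3
3 + 1/(5/3) = 3 + 3/5 = 18/5
-8 + 1/(18/5) = -8 + 5/18 = -139/18

-139/18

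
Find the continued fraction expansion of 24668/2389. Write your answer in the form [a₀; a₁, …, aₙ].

[10; 3, 14, 6, 1, 7]

24668 = 10·2389 + 778, so a_0 = 10
2389 = 3·778 + 55, so a_1 = 3
778 = 14·55 + 8, so a_2 = 14
55 = 6·8 + 7, so a_3 = 6
8 = 1·7 + 1, so a_4 = 1
7 = 7·1 + 0, so a_5 = 7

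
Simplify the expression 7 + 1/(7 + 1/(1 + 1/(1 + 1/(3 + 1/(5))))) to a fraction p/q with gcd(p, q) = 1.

Start with 5.
3 + 1/(5/1) = 3 + 1/5 = 16/5
1 + 1/(16/5) = 1 + 5/16 = 21/16
1 + 1/(21/16) = 1 + 16/21 = 37/21
7 + 1/(37/21) = 7 + 21/37 = 280/37
7 + 1/(280/37) = 7 + 37/280 = 1997/280

1997/280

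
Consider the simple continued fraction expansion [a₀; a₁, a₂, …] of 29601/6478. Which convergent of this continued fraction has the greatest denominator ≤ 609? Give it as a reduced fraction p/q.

2664/583

List convergents until the denominator exceeds the bound:
a_0 = 4: 4/1  (≤ bound)
a_1 = 1: 5/1  (≤ bound)
a_2 = 1: 9/2  (≤ bound)
a_3 = 3: 32/7  (≤ bound)
a_4 = 10: 329/72  (≤ bound)
a_5 = 8: 2664/583  (≤ bound)
a_6 = 1: 2993/655  (> 609, stop)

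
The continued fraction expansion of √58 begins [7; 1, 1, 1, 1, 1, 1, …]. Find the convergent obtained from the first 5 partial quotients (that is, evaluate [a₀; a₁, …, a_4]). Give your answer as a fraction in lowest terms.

38/5

a_0 = 7: 7/1
a_1 = 1: 8/1
a_2 = 1: 15/2
a_3 = 1: 23/3
a_4 = 1: 38/5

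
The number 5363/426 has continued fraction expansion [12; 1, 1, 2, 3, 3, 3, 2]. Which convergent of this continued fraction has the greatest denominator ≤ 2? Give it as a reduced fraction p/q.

25/2

List convergents until the denominator exceeds the bound:
a_0 = 12: 12/1  (≤ bound)
a_1 = 1: 13/1  (≤ bound)
a_2 = 1: 25/2  (≤ bound)
a_3 = 2: 63/5  (> 2, stop)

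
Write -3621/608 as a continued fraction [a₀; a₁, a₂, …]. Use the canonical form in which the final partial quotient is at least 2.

⌊-3621/608⌋ = -6, remainder 27
⌊608/27⌋ = 22, remainder 14
⌊27/14⌋ = 1, remainder 13
⌊14/13⌋ = 1, remainder 1
⌊13/1⌋ = 13, remainder 0

[-6; 22, 1, 1, 13]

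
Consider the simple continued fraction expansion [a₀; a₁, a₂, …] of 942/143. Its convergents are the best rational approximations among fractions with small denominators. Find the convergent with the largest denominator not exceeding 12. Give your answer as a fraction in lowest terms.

79/12

a_0 = 6: 6/1  (≤ bound)
a_1 = 1: 7/1  (≤ bound)
a_2 = 1: 13/2  (≤ bound)
a_3 = 2: 33/5  (≤ bound)
a_4 = 2: 79/12  (≤ bound)
a_5 = 1: 112/17  (> 12, stop)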